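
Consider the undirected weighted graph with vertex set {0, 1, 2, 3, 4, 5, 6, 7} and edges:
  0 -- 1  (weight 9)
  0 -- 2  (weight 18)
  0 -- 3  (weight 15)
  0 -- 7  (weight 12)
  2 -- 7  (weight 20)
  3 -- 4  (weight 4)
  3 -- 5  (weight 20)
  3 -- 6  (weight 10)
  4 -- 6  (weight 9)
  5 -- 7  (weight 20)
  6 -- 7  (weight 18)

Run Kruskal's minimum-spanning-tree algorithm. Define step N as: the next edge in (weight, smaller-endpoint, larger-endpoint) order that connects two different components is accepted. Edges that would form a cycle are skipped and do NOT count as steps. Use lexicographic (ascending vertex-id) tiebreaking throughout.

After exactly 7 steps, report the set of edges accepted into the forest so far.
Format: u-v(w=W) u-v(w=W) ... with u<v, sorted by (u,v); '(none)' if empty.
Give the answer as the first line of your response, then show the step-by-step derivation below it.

0-1(w=9) 0-2(w=18) 0-3(w=15) 0-7(w=12) 3-4(w=4) 3-5(w=20) 4-6(w=9)

step 1: add edge 3-4 (w=4); MST = {3-4(w=4)}
step 2: add edge 0-1 (w=9); MST = {0-1(w=9) 3-4(w=4)}
step 3: add edge 4-6 (w=9); MST = {0-1(w=9) 3-4(w=4) 4-6(w=9)}
step 4: add edge 0-7 (w=12); MST = {0-1(w=9) 0-7(w=12) 3-4(w=4) 4-6(w=9)}
step 5: add edge 0-3 (w=15); MST = {0-1(w=9) 0-3(w=15) 0-7(w=12) 3-4(w=4) 4-6(w=9)}
step 6: add edge 0-2 (w=18); MST = {0-1(w=9) 0-2(w=18) 0-3(w=15) 0-7(w=12) 3-4(w=4) 4-6(w=9)}
step 7: add edge 3-5 (w=20); MST = {0-1(w=9) 0-2(w=18) 0-3(w=15) 0-7(w=12) 3-4(w=4) 3-5(w=20) 4-6(w=9)}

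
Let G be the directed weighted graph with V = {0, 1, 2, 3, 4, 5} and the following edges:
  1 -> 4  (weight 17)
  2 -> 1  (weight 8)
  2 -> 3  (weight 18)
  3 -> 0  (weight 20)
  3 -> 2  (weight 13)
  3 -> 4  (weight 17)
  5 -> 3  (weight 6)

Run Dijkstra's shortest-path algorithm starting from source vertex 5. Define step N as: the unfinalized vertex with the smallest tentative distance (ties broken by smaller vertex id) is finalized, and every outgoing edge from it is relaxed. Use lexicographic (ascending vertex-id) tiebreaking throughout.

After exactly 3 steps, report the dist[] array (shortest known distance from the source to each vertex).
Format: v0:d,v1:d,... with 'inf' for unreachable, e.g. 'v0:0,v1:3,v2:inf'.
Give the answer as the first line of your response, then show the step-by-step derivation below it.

v0:26,v1:27,v2:19,v3:6,v4:23,v5:0

step 1: dist = v0:inf,v1:inf,v2:inf,v3:6,v4:inf,v5:0
step 2: dist = v0:26,v1:inf,v2:19,v3:6,v4:23,v5:0
step 3: dist = v0:26,v1:27,v2:19,v3:6,v4:23,v5:0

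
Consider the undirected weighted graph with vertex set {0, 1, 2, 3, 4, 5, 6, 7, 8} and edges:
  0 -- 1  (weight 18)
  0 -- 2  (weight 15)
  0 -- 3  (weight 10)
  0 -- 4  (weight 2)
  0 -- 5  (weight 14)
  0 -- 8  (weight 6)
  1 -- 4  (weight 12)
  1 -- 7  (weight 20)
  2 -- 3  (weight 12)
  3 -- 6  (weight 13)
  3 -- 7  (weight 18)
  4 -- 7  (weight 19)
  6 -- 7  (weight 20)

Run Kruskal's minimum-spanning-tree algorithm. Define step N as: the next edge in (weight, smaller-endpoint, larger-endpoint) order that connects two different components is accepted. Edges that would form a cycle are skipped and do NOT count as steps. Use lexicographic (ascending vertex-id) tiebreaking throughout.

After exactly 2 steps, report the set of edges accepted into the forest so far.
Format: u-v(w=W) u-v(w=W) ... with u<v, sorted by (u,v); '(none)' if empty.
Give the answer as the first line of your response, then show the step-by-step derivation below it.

0-4(w=2) 0-8(w=6)

step 1: add edge 0-4 (w=2); MST = {0-4(w=2)}
step 2: add edge 0-8 (w=6); MST = {0-4(w=2) 0-8(w=6)}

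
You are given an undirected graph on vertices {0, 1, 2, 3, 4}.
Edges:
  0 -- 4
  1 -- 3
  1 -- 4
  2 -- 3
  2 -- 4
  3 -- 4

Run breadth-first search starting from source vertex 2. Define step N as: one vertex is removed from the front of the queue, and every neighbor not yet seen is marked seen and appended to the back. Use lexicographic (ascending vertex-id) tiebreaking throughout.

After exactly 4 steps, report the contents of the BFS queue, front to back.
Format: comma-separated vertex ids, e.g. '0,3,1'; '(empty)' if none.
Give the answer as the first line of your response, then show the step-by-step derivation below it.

0

step 1: dequeue 2; queue=[3,4]; order=2
step 2: dequeue 3; queue=[4,1]; order=2,3
step 3: dequeue 4; queue=[1,0]; order=2,3,4
step 4: dequeue 1; queue=[0]; order=2,3,4,1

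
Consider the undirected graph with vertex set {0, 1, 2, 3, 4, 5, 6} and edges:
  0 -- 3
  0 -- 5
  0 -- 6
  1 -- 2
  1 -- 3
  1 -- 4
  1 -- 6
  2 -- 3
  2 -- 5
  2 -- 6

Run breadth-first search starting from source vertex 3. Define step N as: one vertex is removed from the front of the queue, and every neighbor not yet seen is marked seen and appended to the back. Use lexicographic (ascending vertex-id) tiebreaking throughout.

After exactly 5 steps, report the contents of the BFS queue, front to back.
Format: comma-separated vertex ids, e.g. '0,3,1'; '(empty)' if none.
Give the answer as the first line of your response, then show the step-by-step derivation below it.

6,4

step 1: dequeue 3; queue=[0,1,2]; order=3
step 2: dequeue 0; queue=[1,2,5,6]; order=3,0
step 3: dequeue 1; queue=[2,5,6,4]; order=3,0,1
step 4: dequeue 2; queue=[5,6,4]; order=3,0,1,2
step 5: dequeue 5; queue=[6,4]; order=3,0,1,2,5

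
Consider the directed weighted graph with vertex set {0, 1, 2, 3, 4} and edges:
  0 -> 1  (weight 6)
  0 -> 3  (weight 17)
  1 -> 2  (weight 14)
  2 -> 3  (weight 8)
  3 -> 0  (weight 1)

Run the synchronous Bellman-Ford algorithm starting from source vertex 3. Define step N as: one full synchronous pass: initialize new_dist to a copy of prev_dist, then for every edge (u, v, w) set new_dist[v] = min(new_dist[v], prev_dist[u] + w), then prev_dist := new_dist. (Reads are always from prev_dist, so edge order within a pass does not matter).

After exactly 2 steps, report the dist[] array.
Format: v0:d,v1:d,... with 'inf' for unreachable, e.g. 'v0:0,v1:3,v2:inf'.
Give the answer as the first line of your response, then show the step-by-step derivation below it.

v0:1,v1:7,v2:inf,v3:0,v4:inf

step 1: dist = v0:1,v1:inf,v2:inf,v3:0,v4:inf
step 2: dist = v0:1,v1:7,v2:inf,v3:0,v4:inf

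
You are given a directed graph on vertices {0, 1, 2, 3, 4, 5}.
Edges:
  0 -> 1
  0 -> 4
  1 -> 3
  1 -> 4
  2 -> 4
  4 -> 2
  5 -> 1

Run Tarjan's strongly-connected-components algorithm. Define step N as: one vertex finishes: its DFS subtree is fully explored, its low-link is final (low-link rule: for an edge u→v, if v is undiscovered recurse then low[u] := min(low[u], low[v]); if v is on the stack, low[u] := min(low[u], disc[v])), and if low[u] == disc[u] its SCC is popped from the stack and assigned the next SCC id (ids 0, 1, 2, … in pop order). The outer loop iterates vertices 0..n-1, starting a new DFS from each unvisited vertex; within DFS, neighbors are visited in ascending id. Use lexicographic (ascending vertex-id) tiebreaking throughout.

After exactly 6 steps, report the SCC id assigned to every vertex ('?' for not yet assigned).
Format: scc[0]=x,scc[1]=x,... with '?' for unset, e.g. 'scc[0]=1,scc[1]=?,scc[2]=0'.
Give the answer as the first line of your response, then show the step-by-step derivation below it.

scc[0]=3,scc[1]=2,scc[2]=1,scc[3]=0,scc[4]=1,scc[5]=4

step 1: low=(low[0]=0,low[1]=1,low[2]=?,low[3]=2,low[4]=?,low[5]=?); scc=(scc[0]=?,scc[1]=?,scc[2]=?,scc[3]=0,scc[4]=?,scc[5]=?)
step 2: low=(low[0]=0,low[1]=1,low[2]=3,low[3]=2,low[4]=3,low[5]=?); scc=(scc[0]=?,scc[1]=?,scc[2]=?,scc[3]=0,scc[4]=?,scc[5]=?)
step 3: low=(low[0]=0,low[1]=1,low[2]=3,low[3]=2,low[4]=3,low[5]=?); scc=(scc[0]=?,scc[1]=?,scc[2]=1,scc[3]=0,scc[4]=1,scc[5]=?)
step 4: low=(low[0]=0,low[1]=1,low[2]=3,low[3]=2,low[4]=3,low[5]=?); scc=(scc[0]=?,scc[1]=2,scc[2]=1,scc[3]=0,scc[4]=1,scc[5]=?)
step 5: low=(low[0]=0,low[1]=1,low[2]=3,low[3]=2,low[4]=3,low[5]=?); scc=(scc[0]=3,scc[1]=2,scc[2]=1,scc[3]=0,scc[4]=1,scc[5]=?)
step 6: low=(low[0]=0,low[1]=1,low[2]=3,low[3]=2,low[4]=3,low[5]=5); scc=(scc[0]=3,scc[1]=2,scc[2]=1,scc[3]=0,scc[4]=1,scc[5]=4)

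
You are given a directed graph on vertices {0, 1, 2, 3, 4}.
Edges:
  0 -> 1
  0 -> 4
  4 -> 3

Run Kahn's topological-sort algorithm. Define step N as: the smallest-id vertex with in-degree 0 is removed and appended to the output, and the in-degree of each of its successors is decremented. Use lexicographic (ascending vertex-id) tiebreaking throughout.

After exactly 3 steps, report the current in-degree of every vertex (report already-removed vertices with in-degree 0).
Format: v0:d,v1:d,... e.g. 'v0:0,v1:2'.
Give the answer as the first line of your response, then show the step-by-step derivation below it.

v0:0,v1:0,v2:0,v3:1,v4:0

step 1: output 0; order=[0]; indeg=(0,0,0,1,0)
step 2: output 1; order=[0,1]; indeg=(0,0,0,1,0)
step 3: output 2; order=[0,1,2]; indeg=(0,0,0,1,0)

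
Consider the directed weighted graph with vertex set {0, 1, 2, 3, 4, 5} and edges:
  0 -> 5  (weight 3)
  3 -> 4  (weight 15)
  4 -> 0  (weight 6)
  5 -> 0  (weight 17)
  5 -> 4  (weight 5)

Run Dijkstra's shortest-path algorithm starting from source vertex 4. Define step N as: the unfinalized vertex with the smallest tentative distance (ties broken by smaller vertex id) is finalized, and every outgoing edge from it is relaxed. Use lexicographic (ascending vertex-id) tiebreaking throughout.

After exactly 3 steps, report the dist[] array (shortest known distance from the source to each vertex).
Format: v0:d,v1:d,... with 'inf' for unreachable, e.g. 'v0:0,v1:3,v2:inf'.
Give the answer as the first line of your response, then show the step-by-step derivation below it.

v0:6,v1:inf,v2:inf,v3:inf,v4:0,v5:9

step 1: dist = v0:6,v1:inf,v2:inf,v3:inf,v4:0,v5:inf
step 2: dist = v0:6,v1:inf,v2:inf,v3:inf,v4:0,v5:9
step 3: dist = v0:6,v1:inf,v2:inf,v3:inf,v4:0,v5:9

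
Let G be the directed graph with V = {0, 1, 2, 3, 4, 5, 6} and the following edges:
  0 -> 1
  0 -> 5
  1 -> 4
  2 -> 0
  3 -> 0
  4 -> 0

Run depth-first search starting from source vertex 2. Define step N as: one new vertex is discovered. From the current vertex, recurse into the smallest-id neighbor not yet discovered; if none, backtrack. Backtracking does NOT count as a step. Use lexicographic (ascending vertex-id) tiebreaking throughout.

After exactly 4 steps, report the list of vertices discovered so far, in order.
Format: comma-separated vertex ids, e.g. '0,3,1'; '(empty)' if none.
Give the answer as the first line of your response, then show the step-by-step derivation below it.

2,0,1,4

step 1: discover 2; path=2; order=2
step 2: discover 0; path=2>0; order=2,0
step 3: discover 1; path=2>0>1; order=2,0,1
step 4: discover 4; path=2>0>1>4; order=2,0,1,4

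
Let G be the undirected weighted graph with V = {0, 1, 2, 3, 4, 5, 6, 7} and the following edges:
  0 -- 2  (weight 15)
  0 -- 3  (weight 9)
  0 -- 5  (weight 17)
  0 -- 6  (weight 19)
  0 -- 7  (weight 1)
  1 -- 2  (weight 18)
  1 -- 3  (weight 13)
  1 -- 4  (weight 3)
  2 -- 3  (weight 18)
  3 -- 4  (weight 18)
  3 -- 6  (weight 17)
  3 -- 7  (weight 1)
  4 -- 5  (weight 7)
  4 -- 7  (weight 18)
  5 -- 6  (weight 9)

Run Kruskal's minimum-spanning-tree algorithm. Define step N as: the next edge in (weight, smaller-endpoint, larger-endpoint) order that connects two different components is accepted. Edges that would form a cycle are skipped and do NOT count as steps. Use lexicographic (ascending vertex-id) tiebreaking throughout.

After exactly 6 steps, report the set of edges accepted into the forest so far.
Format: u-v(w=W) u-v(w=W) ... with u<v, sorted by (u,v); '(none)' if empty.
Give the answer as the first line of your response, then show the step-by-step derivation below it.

0-7(w=1) 1-3(w=13) 1-4(w=3) 3-7(w=1) 4-5(w=7) 5-6(w=9)

step 1: add edge 0-7 (w=1); MST = {0-7(w=1)}
step 2: add edge 3-7 (w=1); MST = {0-7(w=1) 3-7(w=1)}
step 3: add edge 1-4 (w=3); MST = {0-7(w=1) 1-4(w=3) 3-7(w=1)}
step 4: add edge 4-5 (w=7); MST = {0-7(w=1) 1-4(w=3) 3-7(w=1) 4-5(w=7)}
step 5: add edge 5-6 (w=9); MST = {0-7(w=1) 1-4(w=3) 3-7(w=1) 4-5(w=7) 5-6(w=9)}
step 6: add edge 1-3 (w=13); MST = {0-7(w=1) 1-3(w=13) 1-4(w=3) 3-7(w=1) 4-5(w=7) 5-6(w=9)}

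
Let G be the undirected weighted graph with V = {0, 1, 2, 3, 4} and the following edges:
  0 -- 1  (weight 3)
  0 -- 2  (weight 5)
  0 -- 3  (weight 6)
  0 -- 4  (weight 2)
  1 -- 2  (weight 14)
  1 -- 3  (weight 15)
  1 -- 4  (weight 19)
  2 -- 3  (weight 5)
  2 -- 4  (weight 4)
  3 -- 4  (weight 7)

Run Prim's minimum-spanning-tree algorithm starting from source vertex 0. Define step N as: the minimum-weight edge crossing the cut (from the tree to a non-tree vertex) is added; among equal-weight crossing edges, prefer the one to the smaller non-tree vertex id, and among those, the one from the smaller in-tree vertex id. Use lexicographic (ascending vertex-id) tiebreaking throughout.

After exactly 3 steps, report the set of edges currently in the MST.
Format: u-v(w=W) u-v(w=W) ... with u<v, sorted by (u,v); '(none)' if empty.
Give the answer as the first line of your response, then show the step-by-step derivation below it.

0-1(w=3) 0-4(w=2) 2-4(w=4)

step 1: add edge 0-4 (w=2); MST = {0-4(w=2)}
step 2: add edge 0-1 (w=3); MST = {0-1(w=3) 0-4(w=2)}
step 3: add edge 2-4 (w=4); MST = {0-1(w=3) 0-4(w=2) 2-4(w=4)}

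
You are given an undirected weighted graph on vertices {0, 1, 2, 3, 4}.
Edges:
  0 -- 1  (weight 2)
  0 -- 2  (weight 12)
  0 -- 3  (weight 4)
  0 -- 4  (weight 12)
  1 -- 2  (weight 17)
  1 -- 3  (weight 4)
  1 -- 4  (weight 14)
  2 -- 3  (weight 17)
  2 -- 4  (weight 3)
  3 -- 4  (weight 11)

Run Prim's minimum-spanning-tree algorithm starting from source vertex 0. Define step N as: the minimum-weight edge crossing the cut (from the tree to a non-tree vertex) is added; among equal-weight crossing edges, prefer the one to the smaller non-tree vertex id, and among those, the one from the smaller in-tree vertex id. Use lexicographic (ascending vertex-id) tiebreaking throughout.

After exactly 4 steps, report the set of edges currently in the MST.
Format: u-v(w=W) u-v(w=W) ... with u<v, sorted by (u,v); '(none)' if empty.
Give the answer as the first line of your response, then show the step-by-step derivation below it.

0-1(w=2) 0-3(w=4) 2-4(w=3) 3-4(w=11)

step 1: add edge 0-1 (w=2); MST = {0-1(w=2)}
step 2: add edge 0-3 (w=4); MST = {0-1(w=2) 0-3(w=4)}
step 3: add edge 3-4 (w=11); MST = {0-1(w=2) 0-3(w=4) 3-4(w=11)}
step 4: add edge 2-4 (w=3); MST = {0-1(w=2) 0-3(w=4) 2-4(w=3) 3-4(w=11)}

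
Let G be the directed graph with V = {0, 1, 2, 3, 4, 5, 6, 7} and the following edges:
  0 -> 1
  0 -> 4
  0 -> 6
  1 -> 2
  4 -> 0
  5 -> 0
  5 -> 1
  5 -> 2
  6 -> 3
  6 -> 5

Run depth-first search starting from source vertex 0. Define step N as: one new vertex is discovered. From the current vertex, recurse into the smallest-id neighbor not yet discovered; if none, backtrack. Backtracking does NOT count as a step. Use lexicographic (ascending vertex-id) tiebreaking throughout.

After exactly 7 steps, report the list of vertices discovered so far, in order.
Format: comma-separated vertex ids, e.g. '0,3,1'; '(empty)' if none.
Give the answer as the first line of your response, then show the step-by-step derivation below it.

0,1,2,4,6,3,5

step 1: discover 0; path=0; order=0
step 2: discover 1; path=0>1; order=0,1
step 3: discover 2; path=0>1>2; order=0,1,2
step 4: discover 4; path=0>4; order=0,1,2,4
step 5: discover 6; path=0>6; order=0,1,2,4,6
step 6: discover 3; path=0>6>3; order=0,1,2,4,6,3
step 7: discover 5; path=0>6>5; order=0,1,2,4,6,3,5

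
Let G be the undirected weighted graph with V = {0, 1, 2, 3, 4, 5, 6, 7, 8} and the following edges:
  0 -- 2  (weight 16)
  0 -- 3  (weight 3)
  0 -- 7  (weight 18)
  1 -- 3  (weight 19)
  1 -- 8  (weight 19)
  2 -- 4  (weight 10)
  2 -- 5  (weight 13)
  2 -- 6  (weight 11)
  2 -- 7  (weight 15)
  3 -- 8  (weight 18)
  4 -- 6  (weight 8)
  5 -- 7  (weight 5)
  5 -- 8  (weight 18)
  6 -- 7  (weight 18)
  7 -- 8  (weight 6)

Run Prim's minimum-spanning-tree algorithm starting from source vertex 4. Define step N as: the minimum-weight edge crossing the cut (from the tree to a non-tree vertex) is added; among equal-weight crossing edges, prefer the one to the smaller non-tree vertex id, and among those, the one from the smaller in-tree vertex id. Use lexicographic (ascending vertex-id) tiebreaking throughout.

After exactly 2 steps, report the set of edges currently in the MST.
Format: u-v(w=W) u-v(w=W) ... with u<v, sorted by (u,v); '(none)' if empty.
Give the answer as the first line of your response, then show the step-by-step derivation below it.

2-4(w=10) 4-6(w=8)

step 1: add edge 4-6 (w=8); MST = {4-6(w=8)}
step 2: add edge 2-4 (w=10); MST = {2-4(w=10) 4-6(w=8)}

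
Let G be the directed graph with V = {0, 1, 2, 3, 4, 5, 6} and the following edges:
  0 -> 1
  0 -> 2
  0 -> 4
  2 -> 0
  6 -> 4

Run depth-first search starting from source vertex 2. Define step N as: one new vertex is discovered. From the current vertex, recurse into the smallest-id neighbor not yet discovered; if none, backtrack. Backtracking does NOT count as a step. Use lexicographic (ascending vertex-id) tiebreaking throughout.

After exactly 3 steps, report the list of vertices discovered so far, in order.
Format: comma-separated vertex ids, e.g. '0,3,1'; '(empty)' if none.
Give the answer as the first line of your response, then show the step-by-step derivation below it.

2,0,1

step 1: discover 2; path=2; order=2
step 2: discover 0; path=2>0; order=2,0
step 3: discover 1; path=2>0>1; order=2,0,1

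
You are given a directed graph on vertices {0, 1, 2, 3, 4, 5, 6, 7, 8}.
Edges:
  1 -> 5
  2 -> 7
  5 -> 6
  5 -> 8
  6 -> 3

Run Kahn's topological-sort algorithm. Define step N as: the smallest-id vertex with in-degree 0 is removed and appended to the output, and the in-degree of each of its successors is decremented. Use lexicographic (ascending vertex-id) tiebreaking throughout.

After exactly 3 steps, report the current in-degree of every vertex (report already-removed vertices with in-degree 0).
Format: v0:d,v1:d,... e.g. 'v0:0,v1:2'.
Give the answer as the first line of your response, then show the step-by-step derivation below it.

v0:0,v1:0,v2:0,v3:1,v4:0,v5:0,v6:1,v7:0,v8:1

step 1: output 0; order=[0]; indeg=(0,0,0,1,0,1,1,1,1)
step 2: output 1; order=[0,1]; indeg=(0,0,0,1,0,0,1,1,1)
step 3: output 2; order=[0,1,2]; indeg=(0,0,0,1,0,0,1,0,1)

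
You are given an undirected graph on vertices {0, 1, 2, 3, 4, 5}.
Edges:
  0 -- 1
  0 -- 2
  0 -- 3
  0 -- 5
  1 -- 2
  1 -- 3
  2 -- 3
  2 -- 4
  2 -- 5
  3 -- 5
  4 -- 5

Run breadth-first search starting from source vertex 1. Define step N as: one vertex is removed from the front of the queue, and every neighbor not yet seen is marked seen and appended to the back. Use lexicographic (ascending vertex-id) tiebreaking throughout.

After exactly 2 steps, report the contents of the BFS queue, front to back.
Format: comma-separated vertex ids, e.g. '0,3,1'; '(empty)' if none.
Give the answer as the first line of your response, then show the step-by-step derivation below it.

2,3,5

step 1: dequeue 1; queue=[0,2,3]; order=1
step 2: dequeue 0; queue=[2,3,5]; order=1,0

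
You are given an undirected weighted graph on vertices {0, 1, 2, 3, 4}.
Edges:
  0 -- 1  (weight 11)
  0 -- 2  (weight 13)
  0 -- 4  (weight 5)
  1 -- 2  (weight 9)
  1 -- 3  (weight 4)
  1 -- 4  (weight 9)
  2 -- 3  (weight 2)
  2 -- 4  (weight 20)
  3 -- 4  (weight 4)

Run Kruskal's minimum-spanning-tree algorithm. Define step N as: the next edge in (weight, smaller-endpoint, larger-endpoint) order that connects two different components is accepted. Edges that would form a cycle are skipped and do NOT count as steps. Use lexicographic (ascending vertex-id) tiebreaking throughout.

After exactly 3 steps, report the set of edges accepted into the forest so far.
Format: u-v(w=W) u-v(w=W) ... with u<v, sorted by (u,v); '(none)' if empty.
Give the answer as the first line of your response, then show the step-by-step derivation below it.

1-3(w=4) 2-3(w=2) 3-4(w=4)

step 1: add edge 2-3 (w=2); MST = {2-3(w=2)}
step 2: add edge 1-3 (w=4); MST = {1-3(w=4) 2-3(w=2)}
step 3: add edge 3-4 (w=4); MST = {1-3(w=4) 2-3(w=2) 3-4(w=4)}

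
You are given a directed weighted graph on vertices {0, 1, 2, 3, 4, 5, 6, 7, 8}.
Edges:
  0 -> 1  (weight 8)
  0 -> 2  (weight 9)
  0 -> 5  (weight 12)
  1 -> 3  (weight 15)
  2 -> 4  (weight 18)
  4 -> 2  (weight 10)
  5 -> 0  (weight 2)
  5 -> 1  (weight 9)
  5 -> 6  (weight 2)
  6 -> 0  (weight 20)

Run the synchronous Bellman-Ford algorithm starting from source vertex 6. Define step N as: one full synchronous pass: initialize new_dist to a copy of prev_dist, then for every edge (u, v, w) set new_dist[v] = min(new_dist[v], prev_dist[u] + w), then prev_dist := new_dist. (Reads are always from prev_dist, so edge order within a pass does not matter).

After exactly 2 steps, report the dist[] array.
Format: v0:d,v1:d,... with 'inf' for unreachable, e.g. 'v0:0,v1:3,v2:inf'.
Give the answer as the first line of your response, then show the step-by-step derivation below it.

v0:20,v1:28,v2:29,v3:inf,v4:inf,v5:32,v6:0,v7:inf,v8:inf

step 1: dist = v0:20,v1:inf,v2:inf,v3:inf,v4:inf,v5:inf,v6:0,v7:inf,v8:inf
step 2: dist = v0:20,v1:28,v2:29,v3:inf,v4:inf,v5:32,v6:0,v7:inf,v8:inf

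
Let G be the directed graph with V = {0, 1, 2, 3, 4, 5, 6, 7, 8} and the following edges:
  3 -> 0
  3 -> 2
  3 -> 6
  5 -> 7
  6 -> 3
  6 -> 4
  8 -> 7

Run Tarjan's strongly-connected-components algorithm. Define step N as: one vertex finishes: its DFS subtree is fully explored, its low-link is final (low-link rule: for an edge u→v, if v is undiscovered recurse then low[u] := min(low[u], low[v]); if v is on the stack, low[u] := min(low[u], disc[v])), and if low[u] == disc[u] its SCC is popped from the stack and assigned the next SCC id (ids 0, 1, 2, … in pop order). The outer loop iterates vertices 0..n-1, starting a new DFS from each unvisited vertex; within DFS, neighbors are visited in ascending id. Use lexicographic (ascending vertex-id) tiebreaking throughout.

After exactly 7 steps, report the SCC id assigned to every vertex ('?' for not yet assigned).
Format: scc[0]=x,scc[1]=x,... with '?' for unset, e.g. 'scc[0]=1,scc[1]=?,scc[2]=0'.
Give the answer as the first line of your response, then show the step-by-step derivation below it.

scc[0]=0,scc[1]=1,scc[2]=2,scc[3]=4,scc[4]=3,scc[5]=?,scc[6]=4,scc[7]=5,scc[8]=?

step 1: low=(low[0]=0,low[1]=?,low[2]=?,low[3]=?,low[4]=?,low[5]=?,low[6]=?,low[7]=?,low[8]=?); scc=(scc[0]=0,scc[1]=?,scc[2]=?,scc[3]=?,scc[4]=?,scc[5]=?,scc[6]=?,scc[7]=?,scc[8]=?)
step 2: low=(low[0]=0,low[1]=1,low[2]=?,low[3]=?,low[4]=?,low[5]=?,low[6]=?,low[7]=?,low[8]=?); scc=(scc[0]=0,scc[1]=1,scc[2]=?,scc[3]=?,scc[4]=?,scc[5]=?,scc[6]=?,scc[7]=?,scc[8]=?)
step 3: low=(low[0]=0,low[1]=1,low[2]=2,low[3]=?,low[4]=?,low[5]=?,low[6]=?,low[7]=?,low[8]=?); scc=(scc[0]=0,scc[1]=1,scc[2]=2,scc[3]=?,scc[4]=?,scc[5]=?,scc[6]=?,scc[7]=?,scc[8]=?)
step 4: low=(low[0]=0,low[1]=1,low[2]=2,low[3]=3,low[4]=5,low[5]=?,low[6]=3,low[7]=?,low[8]=?); scc=(scc[0]=0,scc[1]=1,scc[2]=2,scc[3]=?,scc[4]=3,scc[5]=?,scc[6]=?,scc[7]=?,scc[8]=?)
step 5: low=(low[0]=0,low[1]=1,low[2]=2,low[3]=3,low[4]=5,low[5]=?,low[6]=3,low[7]=?,low[8]=?); scc=(scc[0]=0,scc[1]=1,scc[2]=2,scc[3]=?,scc[4]=3,scc[5]=?,scc[6]=?,scc[7]=?,scc[8]=?)
step 6: low=(low[0]=0,low[1]=1,low[2]=2,low[3]=3,low[4]=5,low[5]=?,low[6]=3,low[7]=?,low[8]=?); scc=(scc[0]=0,scc[1]=1,scc[2]=2,scc[3]=4,scc[4]=3,scc[5]=?,scc[6]=4,scc[7]=?,scc[8]=?)
step 7: low=(low[0]=0,low[1]=1,low[2]=2,low[3]=3,low[4]=5,low[5]=6,low[6]=3,low[7]=7,low[8]=?); scc=(scc[0]=0,scc[1]=1,scc[2]=2,scc[3]=4,scc[4]=3,scc[5]=?,scc[6]=4,scc[7]=5,scc[8]=?)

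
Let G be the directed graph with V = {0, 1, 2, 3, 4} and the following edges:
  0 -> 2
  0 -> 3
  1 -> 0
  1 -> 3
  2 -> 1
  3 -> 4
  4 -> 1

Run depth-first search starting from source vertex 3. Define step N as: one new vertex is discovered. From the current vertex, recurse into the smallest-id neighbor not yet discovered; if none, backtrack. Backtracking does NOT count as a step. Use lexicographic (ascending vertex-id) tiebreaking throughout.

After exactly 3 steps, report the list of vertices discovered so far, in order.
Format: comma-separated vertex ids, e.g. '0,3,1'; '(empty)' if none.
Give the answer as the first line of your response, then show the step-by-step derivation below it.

3,4,1

step 1: discover 3; path=3; order=3
step 2: discover 4; path=3>4; order=3,4
step 3: discover 1; path=3>4>1; order=3,4,1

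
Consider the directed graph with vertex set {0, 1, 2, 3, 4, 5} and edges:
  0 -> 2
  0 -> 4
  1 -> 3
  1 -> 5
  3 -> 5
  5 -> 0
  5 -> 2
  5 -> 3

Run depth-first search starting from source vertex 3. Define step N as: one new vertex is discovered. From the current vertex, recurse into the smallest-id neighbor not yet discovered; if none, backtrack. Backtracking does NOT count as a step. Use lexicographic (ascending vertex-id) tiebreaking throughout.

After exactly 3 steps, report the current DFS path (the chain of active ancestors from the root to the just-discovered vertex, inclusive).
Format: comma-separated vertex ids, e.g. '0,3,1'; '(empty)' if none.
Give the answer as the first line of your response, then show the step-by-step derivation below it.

3,5,0

step 1: discover 3; path=3; order=3
step 2: discover 5; path=3>5; order=3,5
step 3: discover 0; path=3>5>0; order=3,5,0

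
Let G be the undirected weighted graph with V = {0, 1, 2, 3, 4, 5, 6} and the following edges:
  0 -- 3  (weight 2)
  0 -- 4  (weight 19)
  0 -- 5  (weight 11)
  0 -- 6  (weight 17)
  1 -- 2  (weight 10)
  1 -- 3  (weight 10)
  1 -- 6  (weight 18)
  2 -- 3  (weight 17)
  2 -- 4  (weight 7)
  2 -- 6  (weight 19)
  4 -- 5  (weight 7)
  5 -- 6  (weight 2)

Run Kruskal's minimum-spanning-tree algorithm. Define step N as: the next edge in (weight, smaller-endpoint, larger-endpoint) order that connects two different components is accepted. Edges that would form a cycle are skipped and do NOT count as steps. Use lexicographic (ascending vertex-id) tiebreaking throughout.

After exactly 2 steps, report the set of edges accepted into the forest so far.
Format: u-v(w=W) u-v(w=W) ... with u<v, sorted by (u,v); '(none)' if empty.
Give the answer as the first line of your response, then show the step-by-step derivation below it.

0-3(w=2) 5-6(w=2)

step 1: add edge 0-3 (w=2); MST = {0-3(w=2)}
step 2: add edge 5-6 (w=2); MST = {0-3(w=2) 5-6(w=2)}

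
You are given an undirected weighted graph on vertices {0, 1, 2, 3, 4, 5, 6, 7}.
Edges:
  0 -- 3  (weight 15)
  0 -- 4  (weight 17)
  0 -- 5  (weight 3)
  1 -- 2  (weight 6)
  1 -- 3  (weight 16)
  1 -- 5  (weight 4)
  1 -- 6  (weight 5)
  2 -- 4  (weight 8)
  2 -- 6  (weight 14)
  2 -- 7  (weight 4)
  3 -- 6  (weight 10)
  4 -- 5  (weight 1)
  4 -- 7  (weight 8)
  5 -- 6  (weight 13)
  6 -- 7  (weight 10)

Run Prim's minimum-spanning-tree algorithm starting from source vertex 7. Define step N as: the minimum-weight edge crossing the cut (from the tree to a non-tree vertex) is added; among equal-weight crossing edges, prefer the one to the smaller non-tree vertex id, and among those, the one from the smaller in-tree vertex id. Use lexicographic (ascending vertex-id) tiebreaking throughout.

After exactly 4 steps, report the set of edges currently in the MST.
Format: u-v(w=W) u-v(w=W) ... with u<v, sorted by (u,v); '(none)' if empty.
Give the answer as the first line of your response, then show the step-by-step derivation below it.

1-2(w=6) 1-5(w=4) 2-7(w=4) 4-5(w=1)

step 1: add edge 2-7 (w=4); MST = {2-7(w=4)}
step 2: add edge 1-2 (w=6); MST = {1-2(w=6) 2-7(w=4)}
step 3: add edge 1-5 (w=4); MST = {1-2(w=6) 1-5(w=4) 2-7(w=4)}
step 4: add edge 4-5 (w=1); MST = {1-2(w=6) 1-5(w=4) 2-7(w=4) 4-5(w=1)}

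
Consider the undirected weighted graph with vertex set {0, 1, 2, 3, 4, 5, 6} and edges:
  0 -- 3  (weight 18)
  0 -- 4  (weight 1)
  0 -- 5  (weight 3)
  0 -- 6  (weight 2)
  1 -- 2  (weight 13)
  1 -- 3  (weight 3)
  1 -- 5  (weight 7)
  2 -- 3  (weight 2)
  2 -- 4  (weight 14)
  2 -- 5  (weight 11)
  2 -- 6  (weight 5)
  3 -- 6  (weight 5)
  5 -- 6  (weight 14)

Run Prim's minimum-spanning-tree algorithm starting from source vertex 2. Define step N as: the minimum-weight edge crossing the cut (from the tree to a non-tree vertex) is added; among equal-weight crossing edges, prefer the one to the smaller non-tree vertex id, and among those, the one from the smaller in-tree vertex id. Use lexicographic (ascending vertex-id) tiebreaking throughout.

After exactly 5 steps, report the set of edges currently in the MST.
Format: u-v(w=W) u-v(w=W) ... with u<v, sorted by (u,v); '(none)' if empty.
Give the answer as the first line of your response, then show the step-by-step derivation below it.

0-4(w=1) 0-6(w=2) 1-3(w=3) 2-3(w=2) 2-6(w=5)

step 1: add edge 2-3 (w=2); MST = {2-3(w=2)}
step 2: add edge 1-3 (w=3); MST = {1-3(w=3) 2-3(w=2)}
step 3: add edge 2-6 (w=5); MST = {1-3(w=3) 2-3(w=2) 2-6(w=5)}
step 4: add edge 0-6 (w=2); MST = {0-6(w=2) 1-3(w=3) 2-3(w=2) 2-6(w=5)}
step 5: add edge 0-4 (w=1); MST = {0-4(w=1) 0-6(w=2) 1-3(w=3) 2-3(w=2) 2-6(w=5)}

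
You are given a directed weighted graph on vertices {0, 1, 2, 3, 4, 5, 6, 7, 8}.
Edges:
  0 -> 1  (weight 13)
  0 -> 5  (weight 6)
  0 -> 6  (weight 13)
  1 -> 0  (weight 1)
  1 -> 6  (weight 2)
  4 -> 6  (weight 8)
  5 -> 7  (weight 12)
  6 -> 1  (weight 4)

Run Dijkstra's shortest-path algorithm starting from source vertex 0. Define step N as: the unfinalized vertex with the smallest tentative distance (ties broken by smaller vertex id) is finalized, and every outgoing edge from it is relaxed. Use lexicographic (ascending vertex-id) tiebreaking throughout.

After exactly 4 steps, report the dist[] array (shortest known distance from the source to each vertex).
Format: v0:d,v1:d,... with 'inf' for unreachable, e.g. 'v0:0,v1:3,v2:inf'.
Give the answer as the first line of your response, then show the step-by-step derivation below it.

v0:0,v1:13,v2:inf,v3:inf,v4:inf,v5:6,v6:13,v7:18,v8:inf

step 1: dist = v0:0,v1:13,v2:inf,v3:inf,v4:inf,v5:6,v6:13,v7:inf,v8:inf
step 2: dist = v0:0,v1:13,v2:inf,v3:inf,v4:inf,v5:6,v6:13,v7:18,v8:inf
step 3: dist = v0:0,v1:13,v2:inf,v3:inf,v4:inf,v5:6,v6:13,v7:18,v8:inf
step 4: dist = v0:0,v1:13,v2:inf,v3:inf,v4:inf,v5:6,v6:13,v7:18,v8:inf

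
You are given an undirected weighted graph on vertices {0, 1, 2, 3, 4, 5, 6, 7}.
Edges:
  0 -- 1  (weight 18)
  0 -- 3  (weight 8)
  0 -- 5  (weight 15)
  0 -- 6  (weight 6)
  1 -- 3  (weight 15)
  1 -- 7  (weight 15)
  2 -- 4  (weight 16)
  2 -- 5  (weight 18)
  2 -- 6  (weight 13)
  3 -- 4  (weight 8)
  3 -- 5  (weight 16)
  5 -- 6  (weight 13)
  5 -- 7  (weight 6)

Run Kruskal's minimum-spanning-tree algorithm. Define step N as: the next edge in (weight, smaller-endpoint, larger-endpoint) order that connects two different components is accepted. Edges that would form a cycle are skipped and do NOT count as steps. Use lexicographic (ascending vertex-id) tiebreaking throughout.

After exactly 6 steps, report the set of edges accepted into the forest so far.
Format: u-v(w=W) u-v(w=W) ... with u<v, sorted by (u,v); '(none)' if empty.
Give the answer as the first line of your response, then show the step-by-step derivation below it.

0-3(w=8) 0-6(w=6) 2-6(w=13) 3-4(w=8) 5-6(w=13) 5-7(w=6)

step 1: add edge 0-6 (w=6); MST = {0-6(w=6)}
step 2: add edge 5-7 (w=6); MST = {0-6(w=6) 5-7(w=6)}
step 3: add edge 0-3 (w=8); MST = {0-3(w=8) 0-6(w=6) 5-7(w=6)}
step 4: add edge 3-4 (w=8); MST = {0-3(w=8) 0-6(w=6) 3-4(w=8) 5-7(w=6)}
step 5: add edge 2-6 (w=13); MST = {0-3(w=8) 0-6(w=6) 2-6(w=13) 3-4(w=8) 5-7(w=6)}
step 6: add edge 5-6 (w=13); MST = {0-3(w=8) 0-6(w=6) 2-6(w=13) 3-4(w=8) 5-6(w=13) 5-7(w=6)}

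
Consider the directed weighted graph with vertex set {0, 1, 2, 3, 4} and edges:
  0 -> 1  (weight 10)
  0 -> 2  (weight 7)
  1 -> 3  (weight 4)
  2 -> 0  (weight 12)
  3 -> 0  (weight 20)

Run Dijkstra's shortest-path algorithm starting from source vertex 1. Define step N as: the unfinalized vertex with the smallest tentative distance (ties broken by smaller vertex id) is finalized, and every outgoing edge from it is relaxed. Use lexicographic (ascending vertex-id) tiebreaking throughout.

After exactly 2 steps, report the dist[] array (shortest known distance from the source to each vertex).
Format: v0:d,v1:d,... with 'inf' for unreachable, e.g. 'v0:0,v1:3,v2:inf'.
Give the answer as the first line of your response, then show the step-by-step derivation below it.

v0:24,v1:0,v2:inf,v3:4,v4:inf

step 1: dist = v0:inf,v1:0,v2:inf,v3:4,v4:inf
step 2: dist = v0:24,v1:0,v2:inf,v3:4,v4:inf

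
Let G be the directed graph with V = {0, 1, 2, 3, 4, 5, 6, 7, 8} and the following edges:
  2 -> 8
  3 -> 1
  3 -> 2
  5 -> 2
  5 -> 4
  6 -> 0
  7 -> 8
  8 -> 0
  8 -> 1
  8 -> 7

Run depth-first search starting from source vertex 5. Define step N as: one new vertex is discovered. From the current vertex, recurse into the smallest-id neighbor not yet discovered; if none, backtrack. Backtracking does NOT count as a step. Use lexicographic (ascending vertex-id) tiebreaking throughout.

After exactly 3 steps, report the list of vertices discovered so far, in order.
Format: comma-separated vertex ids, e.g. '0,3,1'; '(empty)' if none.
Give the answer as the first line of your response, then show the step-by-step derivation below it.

5,2,8

step 1: discover 5; path=5; order=5
step 2: discover 2; path=5>2; order=5,2
step 3: discover 8; path=5>2>8; order=5,2,8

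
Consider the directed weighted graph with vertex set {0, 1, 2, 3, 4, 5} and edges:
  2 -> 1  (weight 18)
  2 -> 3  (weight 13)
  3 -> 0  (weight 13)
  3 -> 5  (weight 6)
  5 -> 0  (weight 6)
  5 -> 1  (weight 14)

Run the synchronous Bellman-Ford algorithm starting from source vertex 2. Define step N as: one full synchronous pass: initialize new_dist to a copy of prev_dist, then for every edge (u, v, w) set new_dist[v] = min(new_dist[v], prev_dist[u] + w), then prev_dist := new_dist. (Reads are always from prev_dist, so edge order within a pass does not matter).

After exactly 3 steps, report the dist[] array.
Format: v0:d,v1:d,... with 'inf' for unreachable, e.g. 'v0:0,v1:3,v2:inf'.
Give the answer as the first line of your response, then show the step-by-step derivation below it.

v0:25,v1:18,v2:0,v3:13,v4:inf,v5:19

step 1: dist = v0:inf,v1:18,v2:0,v3:13,v4:inf,v5:inf
step 2: dist = v0:26,v1:18,v2:0,v3:13,v4:inf,v5:19
step 3: dist = v0:25,v1:18,v2:0,v3:13,v4:inf,v5:19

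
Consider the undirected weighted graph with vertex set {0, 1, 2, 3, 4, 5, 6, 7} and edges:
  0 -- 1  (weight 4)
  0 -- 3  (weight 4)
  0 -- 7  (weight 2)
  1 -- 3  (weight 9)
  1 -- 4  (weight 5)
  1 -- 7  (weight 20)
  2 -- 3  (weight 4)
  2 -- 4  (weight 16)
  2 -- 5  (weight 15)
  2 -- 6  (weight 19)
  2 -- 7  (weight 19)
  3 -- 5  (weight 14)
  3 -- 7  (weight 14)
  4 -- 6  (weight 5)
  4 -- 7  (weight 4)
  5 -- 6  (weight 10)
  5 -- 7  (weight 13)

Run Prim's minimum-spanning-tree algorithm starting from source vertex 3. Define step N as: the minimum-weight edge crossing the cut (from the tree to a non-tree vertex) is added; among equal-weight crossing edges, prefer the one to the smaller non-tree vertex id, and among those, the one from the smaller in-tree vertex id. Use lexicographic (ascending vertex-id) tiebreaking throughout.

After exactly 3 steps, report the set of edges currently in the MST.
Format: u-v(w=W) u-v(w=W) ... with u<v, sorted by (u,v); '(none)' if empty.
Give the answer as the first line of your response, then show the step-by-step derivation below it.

0-1(w=4) 0-3(w=4) 0-7(w=2)

step 1: add edge 0-3 (w=4); MST = {0-3(w=4)}
step 2: add edge 0-7 (w=2); MST = {0-3(w=4) 0-7(w=2)}
step 3: add edge 0-1 (w=4); MST = {0-1(w=4) 0-3(w=4) 0-7(w=2)}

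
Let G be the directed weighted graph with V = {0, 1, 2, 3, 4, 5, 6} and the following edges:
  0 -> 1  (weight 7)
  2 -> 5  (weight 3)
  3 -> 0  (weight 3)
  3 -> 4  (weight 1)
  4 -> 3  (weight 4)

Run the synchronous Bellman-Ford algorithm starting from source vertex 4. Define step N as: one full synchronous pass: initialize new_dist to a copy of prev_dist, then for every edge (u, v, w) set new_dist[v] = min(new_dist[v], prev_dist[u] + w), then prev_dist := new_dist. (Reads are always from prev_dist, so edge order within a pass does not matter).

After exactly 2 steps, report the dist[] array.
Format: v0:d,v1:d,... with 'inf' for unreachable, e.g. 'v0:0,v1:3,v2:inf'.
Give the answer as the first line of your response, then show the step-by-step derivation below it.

v0:7,v1:inf,v2:inf,v3:4,v4:0,v5:inf,v6:inf

step 1: dist = v0:inf,v1:inf,v2:inf,v3:4,v4:0,v5:inf,v6:inf
step 2: dist = v0:7,v1:inf,v2:inf,v3:4,v4:0,v5:inf,v6:inf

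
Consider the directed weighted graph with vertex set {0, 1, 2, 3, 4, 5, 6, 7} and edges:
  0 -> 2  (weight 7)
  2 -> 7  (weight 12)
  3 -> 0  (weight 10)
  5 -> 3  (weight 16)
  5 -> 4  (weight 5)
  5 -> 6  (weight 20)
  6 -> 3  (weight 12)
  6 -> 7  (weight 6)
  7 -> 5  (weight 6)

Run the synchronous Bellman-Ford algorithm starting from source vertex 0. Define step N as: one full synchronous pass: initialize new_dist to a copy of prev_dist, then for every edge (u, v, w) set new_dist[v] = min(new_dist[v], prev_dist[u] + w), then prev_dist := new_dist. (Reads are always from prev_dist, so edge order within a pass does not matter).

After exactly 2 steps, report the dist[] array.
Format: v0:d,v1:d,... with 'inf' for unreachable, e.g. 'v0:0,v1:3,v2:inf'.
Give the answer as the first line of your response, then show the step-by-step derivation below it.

v0:0,v1:inf,v2:7,v3:inf,v4:inf,v5:inf,v6:inf,v7:19

step 1: dist = v0:0,v1:inf,v2:7,v3:inf,v4:inf,v5:inf,v6:inf,v7:inf
step 2: dist = v0:0,v1:inf,v2:7,v3:inf,v4:inf,v5:inf,v6:inf,v7:19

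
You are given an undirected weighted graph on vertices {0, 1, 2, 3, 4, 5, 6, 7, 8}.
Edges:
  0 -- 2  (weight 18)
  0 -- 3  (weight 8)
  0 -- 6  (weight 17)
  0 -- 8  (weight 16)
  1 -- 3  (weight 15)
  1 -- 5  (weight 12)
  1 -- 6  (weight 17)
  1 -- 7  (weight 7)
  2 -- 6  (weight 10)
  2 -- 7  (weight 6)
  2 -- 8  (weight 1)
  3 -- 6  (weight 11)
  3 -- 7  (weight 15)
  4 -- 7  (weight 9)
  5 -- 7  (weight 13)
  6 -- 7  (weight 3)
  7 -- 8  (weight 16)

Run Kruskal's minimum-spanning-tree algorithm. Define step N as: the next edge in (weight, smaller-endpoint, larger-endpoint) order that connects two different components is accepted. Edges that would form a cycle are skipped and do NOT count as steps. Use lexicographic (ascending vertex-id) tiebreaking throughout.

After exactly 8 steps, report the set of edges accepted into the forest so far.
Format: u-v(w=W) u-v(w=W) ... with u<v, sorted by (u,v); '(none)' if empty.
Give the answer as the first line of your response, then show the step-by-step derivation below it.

0-3(w=8) 1-5(w=12) 1-7(w=7) 2-7(w=6) 2-8(w=1) 3-6(w=11) 4-7(w=9) 6-7(w=3)

step 1: add edge 2-8 (w=1); MST = {2-8(w=1)}
step 2: add edge 6-7 (w=3); MST = {2-8(w=1) 6-7(w=3)}
step 3: add edge 2-7 (w=6); MST = {2-7(w=6) 2-8(w=1) 6-7(w=3)}
step 4: add edge 1-7 (w=7); MST = {1-7(w=7) 2-7(w=6) 2-8(w=1) 6-7(w=3)}
step 5: add edge 0-3 (w=8); MST = {0-3(w=8) 1-7(w=7) 2-7(w=6) 2-8(w=1) 6-7(w=3)}
step 6: add edge 4-7 (w=9); MST = {0-3(w=8) 1-7(w=7) 2-7(w=6) 2-8(w=1) 4-7(w=9) 6-7(w=3)}
step 7: add edge 3-6 (w=11); MST = {0-3(w=8) 1-7(w=7) 2-7(w=6) 2-8(w=1) 3-6(w=11) 4-7(w=9) 6-7(w=3)}
step 8: add edge 1-5 (w=12); MST = {0-3(w=8) 1-5(w=12) 1-7(w=7) 2-7(w=6) 2-8(w=1) 3-6(w=11) 4-7(w=9) 6-7(w=3)}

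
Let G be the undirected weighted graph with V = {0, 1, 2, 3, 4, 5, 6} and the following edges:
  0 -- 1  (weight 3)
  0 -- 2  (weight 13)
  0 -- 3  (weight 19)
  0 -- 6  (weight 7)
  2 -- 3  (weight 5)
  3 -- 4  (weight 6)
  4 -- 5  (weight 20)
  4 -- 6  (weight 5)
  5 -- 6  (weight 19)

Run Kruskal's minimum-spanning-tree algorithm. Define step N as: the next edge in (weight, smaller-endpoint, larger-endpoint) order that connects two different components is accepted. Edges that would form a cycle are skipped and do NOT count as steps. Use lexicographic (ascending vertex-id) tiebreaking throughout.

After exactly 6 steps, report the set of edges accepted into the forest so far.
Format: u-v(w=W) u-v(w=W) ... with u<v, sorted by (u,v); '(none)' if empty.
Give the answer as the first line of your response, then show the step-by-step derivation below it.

0-1(w=3) 0-6(w=7) 2-3(w=5) 3-4(w=6) 4-6(w=5) 5-6(w=19)

step 1: add edge 0-1 (w=3); MST = {0-1(w=3)}
step 2: add edge 2-3 (w=5); MST = {0-1(w=3) 2-3(w=5)}
step 3: add edge 4-6 (w=5); MST = {0-1(w=3) 2-3(w=5) 4-6(w=5)}
step 4: add edge 3-4 (w=6); MST = {0-1(w=3) 2-3(w=5) 3-4(w=6) 4-6(w=5)}
step 5: add edge 0-6 (w=7); MST = {0-1(w=3) 0-6(w=7) 2-3(w=5) 3-4(w=6) 4-6(w=5)}
step 6: add edge 5-6 (w=19); MST = {0-1(w=3) 0-6(w=7) 2-3(w=5) 3-4(w=6) 4-6(w=5) 5-6(w=19)}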